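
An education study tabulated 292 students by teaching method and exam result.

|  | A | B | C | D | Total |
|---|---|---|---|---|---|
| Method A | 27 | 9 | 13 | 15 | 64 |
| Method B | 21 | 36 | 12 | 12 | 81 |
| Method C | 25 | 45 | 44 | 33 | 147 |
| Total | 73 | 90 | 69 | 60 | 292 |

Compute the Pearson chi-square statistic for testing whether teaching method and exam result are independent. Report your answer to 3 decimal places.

Grand total N = 292.
Expected counts (row total × column total / N):
  Method A, A: 64×73/292 = 16.0000
  Method A, B: 64×90/292 = 19.7260
  Method A, C: 64×69/292 = 15.1233
  Method A, D: 64×60/292 = 13.1507
  Method B, A: 81×73/292 = 20.2500
  Method B, B: 81×90/292 = 24.9658
  Method B, C: 81×69/292 = 19.1404
  Method B, D: 81×60/292 = 16.6438
  Method C, A: 147×73/292 = 36.7500
  Method C, B: 147×90/292 = 45.3082
  Method C, C: 147×69/292 = 34.7363
  Method C, D: 147×60/292 = 30.2055
Contributions (O − E)²/E:
  (27 − 16.0000)²/16.0000 = 7.5625
  (9 − 19.7260)²/19.7260 = 5.8323
  (13 − 15.1233)²/15.1233 = 0.2981
  (15 − 13.1507)²/13.1507 = 0.2601
  (21 − 20.2500)²/20.2500 = 0.0278
  (36 − 24.9658)²/24.9658 = 4.8768
  (12 − 19.1404)²/19.1404 = 2.6638
  (12 − 16.6438)²/16.6438 = 1.2957
  (25 − 36.7500)²/36.7500 = 3.7568
  (45 − 45.3082)²/45.3082 = 0.0021
  (44 − 34.7363)²/34.7363 = 2.4705
  (33 − 30.2055)²/30.2055 = 0.2585
χ² = 7.5625 + 5.8323 + 0.2981 + 0.2601 + 0.0278 + 4.8768 + 2.6638 + 1.2957 + 3.7568 + 0.0021 + 2.4705 + 0.2585 = 29.305

29.305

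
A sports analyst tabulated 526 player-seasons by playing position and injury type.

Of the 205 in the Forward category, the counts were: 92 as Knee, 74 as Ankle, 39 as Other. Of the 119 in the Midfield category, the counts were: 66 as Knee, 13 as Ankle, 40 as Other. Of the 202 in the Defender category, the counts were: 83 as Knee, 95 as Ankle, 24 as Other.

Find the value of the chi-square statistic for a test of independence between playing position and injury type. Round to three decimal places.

49.986

Row totals: 205, 119, 202. Column totals: 241, 182, 103. Grand total N = 526.
Expected counts (row total × column total / N):
  Forward, Knee: 205×241/526 = 93.92586
  Forward, Ankle: 205×182/526 = 70.93156
  Forward, Other: 205×103/526 = 40.14259
  Midfield, Knee: 119×241/526 = 54.52281
  Midfield, Ankle: 119×182/526 = 41.17490
  Midfield, Other: 119×103/526 = 23.30228
  Defender, Knee: 202×241/526 = 92.55133
  Defender, Ankle: 202×182/526 = 69.89354
  Defender, Other: 202×103/526 = 39.55513
Contributions (O − E)²/E:
  (92 − 93.92586)²/93.92586 = 0.0395
  (74 − 70.93156)²/70.93156 = 0.1327
  (39 − 40.14259)²/40.14259 = 0.0325
  (66 − 54.52281)²/54.52281 = 2.4160
  (13 − 41.17490)²/41.17490 = 19.2793
  (40 − 23.30228)²/23.30228 = 11.9651
  (83 − 92.55133)²/92.55133 = 0.9857
  (95 − 69.89354)²/69.89354 = 9.0185
  (24 − 39.55513)²/39.55513 = 6.1171
χ² = 0.0395 + 0.1327 + 0.0325 + 2.4160 + 19.2793 + 11.9651 + 0.9857 + 9.0185 + 6.1171 = 49.986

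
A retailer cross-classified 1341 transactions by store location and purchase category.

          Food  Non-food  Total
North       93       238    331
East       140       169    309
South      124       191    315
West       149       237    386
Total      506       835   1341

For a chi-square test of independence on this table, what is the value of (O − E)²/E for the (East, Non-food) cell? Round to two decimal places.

2.85

Row total (East) = 309; column total (Non-food) = 835; N = 1341.
Expected count E = 309 × 835 / 1341 = 192.405.
Contribution = (O − E)²/E = (169 − 192.405)² / 192.405 = 2.85.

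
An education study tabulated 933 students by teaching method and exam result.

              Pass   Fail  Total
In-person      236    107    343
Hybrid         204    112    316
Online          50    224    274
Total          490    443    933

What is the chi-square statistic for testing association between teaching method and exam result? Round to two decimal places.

183.90

Grand total N = 933.
Expected counts (row total × column total / N):
  In-person, Pass: 343×490/933 = 180.1393
  In-person, Fail: 343×443/933 = 162.8607
  Hybrid, Pass: 316×490/933 = 165.9593
  Hybrid, Fail: 316×443/933 = 150.0407
  Online, Pass: 274×490/933 = 143.9014
  Online, Fail: 274×443/933 = 130.0986
Contributions (O − E)²/E:
  (236 − 180.1393)²/180.1393 = 17.3222
  (107 − 162.8607)²/162.8607 = 19.1600
  (204 − 165.9593)²/165.9593 = 8.7196
  (112 − 150.0407)²/150.0407 = 9.6447
  (50 − 143.9014)²/143.9014 = 61.2744
  (224 − 130.0986)²/130.0986 = 67.7753
χ² = 17.3222 + 19.1600 + 8.7196 + 9.6447 + 61.2744 + 67.7753 = 183.90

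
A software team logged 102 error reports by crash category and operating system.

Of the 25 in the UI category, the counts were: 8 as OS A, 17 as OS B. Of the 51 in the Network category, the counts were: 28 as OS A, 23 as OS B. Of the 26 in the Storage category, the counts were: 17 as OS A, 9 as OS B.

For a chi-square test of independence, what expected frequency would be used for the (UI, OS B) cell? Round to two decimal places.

Row total (UI) = 25; column total (OS B) = 49; grand total N = 102.
Expected count = (row total × column total) / N = 25 × 49 / 102 = 12.01.

12.01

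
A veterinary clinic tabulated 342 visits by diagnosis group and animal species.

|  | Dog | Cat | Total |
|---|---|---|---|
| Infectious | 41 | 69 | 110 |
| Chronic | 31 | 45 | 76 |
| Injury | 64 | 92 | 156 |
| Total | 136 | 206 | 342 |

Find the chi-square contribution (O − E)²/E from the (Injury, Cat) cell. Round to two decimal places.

Row total (Injury) = 156; column total (Cat) = 206; N = 342.
Expected count E = 156 × 206 / 342 = 93.965.
Contribution = (O − E)²/E = (92 − 93.965)² / 93.965 = 0.04.

0.04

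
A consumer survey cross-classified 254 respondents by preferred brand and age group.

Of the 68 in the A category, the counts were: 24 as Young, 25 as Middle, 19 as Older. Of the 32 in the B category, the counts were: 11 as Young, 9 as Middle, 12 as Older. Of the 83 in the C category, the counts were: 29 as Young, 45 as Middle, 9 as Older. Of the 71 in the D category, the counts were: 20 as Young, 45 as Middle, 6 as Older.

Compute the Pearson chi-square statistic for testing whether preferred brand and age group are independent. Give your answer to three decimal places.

25.482

Row totals: 68, 32, 83, 71. Column totals: 84, 124, 46. Grand total N = 254.
Expected counts (row total × column total / N):
  A, Young: 68×84/254 = 22.4882
  A, Middle: 68×124/254 = 33.1969
  A, Older: 68×46/254 = 12.3150
  B, Young: 32×84/254 = 10.5827
  B, Middle: 32×124/254 = 15.6220
  B, Older: 32×46/254 = 5.7953
  C, Young: 83×84/254 = 27.4488
  C, Middle: 83×124/254 = 40.5197
  C, Older: 83×46/254 = 15.0315
  D, Young: 71×84/254 = 23.4803
  D, Middle: 71×124/254 = 34.6614
  D, Older: 71×46/254 = 12.8583
Contributions (O − E)²/E:
  (24 − 22.4882)²/22.4882 = 0.1016
  (25 − 33.1969)²/33.1969 = 2.0240
  (19 − 12.3150)²/12.3150 = 3.6288
  (11 − 10.5827)²/10.5827 = 0.0165
  (9 − 15.6220)²/15.6220 = 2.8070
  (12 − 5.7953)²/5.7953 = 6.6430
  (29 − 27.4488)²/27.4488 = 0.0877
  (45 − 40.5197)²/40.5197 = 0.4954
  (9 − 15.0315)²/15.0315 = 2.4202
  (20 − 23.4803)²/23.4803 = 0.5159
  (45 − 34.6614)²/34.6614 = 3.0837
  (6 − 12.8583)²/12.8583 = 3.6580
χ² = 0.1016 + 2.0240 + 3.6288 + 0.0165 + 2.8070 + 6.6430 + 0.0877 + 0.4954 + 2.4202 + 0.5159 + 3.0837 + 3.6580 = 25.482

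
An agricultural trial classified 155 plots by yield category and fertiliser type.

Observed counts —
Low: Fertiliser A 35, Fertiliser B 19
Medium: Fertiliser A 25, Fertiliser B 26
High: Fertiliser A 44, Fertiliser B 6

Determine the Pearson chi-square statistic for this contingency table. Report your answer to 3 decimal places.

Row totals: 54, 51, 50. Column totals: 104, 51. Grand total N = 155.
Expected counts (row total × column total / N):
  Low, Fertiliser A: 54×104/155 = 36.2323
  Low, Fertiliser B: 54×51/155 = 17.7677
  Medium, Fertiliser A: 51×104/155 = 34.2194
  Medium, Fertiliser B: 51×51/155 = 16.7806
  High, Fertiliser A: 50×104/155 = 33.5484
  High, Fertiliser B: 50×51/155 = 16.4516
Contributions (O − E)²/E:
  (35 − 36.2323)²/36.2323 = 0.0419
  (19 − 17.7677)²/17.7677 = 0.0855
  (25 − 34.2194)²/34.2194 = 2.4839
  (26 − 16.7806)²/16.7806 = 5.0652
  (44 − 33.5484)²/33.5484 = 3.2561
  (6 − 16.4516)²/16.4516 = 6.6398
χ² = 0.0419 + 0.0855 + 2.4839 + 5.0652 + 3.2561 + 6.6398 = 17.572

17.572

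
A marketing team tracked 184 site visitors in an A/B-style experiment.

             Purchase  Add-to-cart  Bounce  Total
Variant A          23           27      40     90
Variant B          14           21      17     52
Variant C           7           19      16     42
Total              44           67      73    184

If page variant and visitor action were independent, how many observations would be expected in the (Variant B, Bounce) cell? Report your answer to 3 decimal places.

20.630

Row total (Variant B) = 52; column total (Bounce) = 73; grand total N = 184.
Expected count = (row total × column total) / N = 52 × 73 / 184 = 20.630.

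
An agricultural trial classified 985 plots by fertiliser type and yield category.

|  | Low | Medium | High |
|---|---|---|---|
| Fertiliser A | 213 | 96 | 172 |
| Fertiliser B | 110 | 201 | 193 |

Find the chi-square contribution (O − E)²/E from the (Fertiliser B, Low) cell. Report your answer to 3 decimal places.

18.484

Row total (Fertiliser B) = 504; column total (Low) = 323; N = 985.
Expected count E = 504 × 323 / 985 = 165.2711.
Contribution = (O − E)²/E = (110 − 165.2711)² / 165.2711 = 18.484.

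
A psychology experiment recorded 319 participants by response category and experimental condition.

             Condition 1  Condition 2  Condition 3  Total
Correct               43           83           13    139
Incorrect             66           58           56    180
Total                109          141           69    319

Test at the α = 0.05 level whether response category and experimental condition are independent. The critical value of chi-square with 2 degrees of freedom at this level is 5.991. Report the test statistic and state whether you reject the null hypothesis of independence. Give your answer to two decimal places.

31.33; reject H₀

Grand total N = 319.
Expected counts (row total × column total / N):
  Correct, Condition 1: 139×109/319 = 47.495
  Correct, Condition 2: 139×141/319 = 61.439
  Correct, Condition 3: 139×69/319 = 30.066
  Incorrect, Condition 1: 180×109/319 = 61.505
  Incorrect, Condition 2: 180×141/319 = 79.561
  Incorrect, Condition 3: 180×69/319 = 38.934
Contributions (O − E)²/E:
  (43 − 47.495)²/47.495 = 0.4254
  (83 − 61.439)²/61.439 = 7.5665
  (13 − 30.066)²/30.066 = 9.6870
  (66 − 61.505)²/61.505 = 0.3285
  (58 − 79.561)²/79.561 = 5.8430
  (56 − 38.934)²/38.934 = 7.4806
χ² = 0.4254 + 7.5665 + 9.6870 + 0.3285 + 5.8430 + 7.4806 = 31.33
df = (2−1)(3−1) = 2. Since 31.33 > 5.991, reject the null hypothesis of independence at α = 0.05.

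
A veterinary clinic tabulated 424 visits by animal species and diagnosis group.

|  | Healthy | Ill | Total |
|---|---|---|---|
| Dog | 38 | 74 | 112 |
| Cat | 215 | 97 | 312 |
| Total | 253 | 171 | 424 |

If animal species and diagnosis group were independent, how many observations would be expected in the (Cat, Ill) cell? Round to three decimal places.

125.830

Row total (Cat) = 312; column total (Ill) = 171; grand total N = 424.
Expected count = (row total × column total) / N = 312 × 171 / 424 = 125.830.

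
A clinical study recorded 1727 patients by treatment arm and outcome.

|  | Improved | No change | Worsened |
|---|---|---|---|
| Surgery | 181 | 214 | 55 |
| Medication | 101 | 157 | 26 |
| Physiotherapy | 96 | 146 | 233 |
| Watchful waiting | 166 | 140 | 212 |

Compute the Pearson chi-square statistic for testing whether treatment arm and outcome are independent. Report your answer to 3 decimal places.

251.713

Row totals: 450, 284, 475, 518. Column totals: 544, 657, 526. Grand total N = 1727.
Expected counts (row total × column total / N):
  Surgery, Improved: 450×544/1727 = 141.7487
  Surgery, No change: 450×657/1727 = 171.1928
  Surgery, Worsened: 450×526/1727 = 137.0585
  Medication, Improved: 284×544/1727 = 89.4592
  Medication, No change: 284×657/1727 = 108.0417
  Medication, Worsened: 284×526/1727 = 86.4991
  Physiotherapy, Improved: 475×544/1727 = 149.6236
  Physiotherapy, No change: 475×657/1727 = 180.7035
  Physiotherapy, Worsened: 475×526/1727 = 144.6728
  Watchful waiting, Improved: 518×544/1727 = 163.1685
  Watchful waiting, No change: 518×657/1727 = 197.0620
  Watchful waiting, Worsened: 518×526/1727 = 157.7695
Contributions (O − E)²/E:
  (181 − 141.7487)²/141.7487 = 10.8690
  (214 − 171.1928)²/171.1928 = 10.7041
  (55 − 137.0585)²/137.0585 = 49.1294
  (101 − 89.4592)²/89.4592 = 1.4888
  (157 − 108.0417)²/108.0417 = 22.1851
  (26 − 86.4991)²/86.4991 = 42.3142
  (96 − 149.6236)²/149.6236 = 19.2182
  (146 − 180.7035)²/180.7035 = 6.6647
  (233 − 144.6728)²/144.6728 = 53.9265
  (166 − 163.1685)²/163.1685 = 0.0491
  (140 − 197.0620)²/197.0620 = 16.5231
  (212 − 157.7695)²/157.7695 = 18.6408
χ² = 10.8690 + 10.7041 + 49.1294 + 1.4888 + 22.1851 + 42.3142 + 19.2182 + 6.6647 + 53.9265 + 0.0491 + 16.5231 + 18.6408 = 251.713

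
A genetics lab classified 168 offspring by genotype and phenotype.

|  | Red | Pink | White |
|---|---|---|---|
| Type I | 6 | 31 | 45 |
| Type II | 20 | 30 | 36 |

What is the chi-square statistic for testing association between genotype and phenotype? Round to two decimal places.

8.46

Row totals: 82, 86. Column totals: 26, 61, 81. Grand total N = 168.
Expected counts (row total × column total / N):
  Type I, Red: 82×26/168 = 12.690
  Type I, Pink: 82×61/168 = 29.774
  Type I, White: 82×81/168 = 39.536
  Type II, Red: 86×26/168 = 13.310
  Type II, Pink: 86×61/168 = 31.226
  Type II, White: 86×81/168 = 41.464
Contributions (O − E)²/E:
  (6 − 12.690)²/12.690 = 3.5269
  (31 − 29.774)²/29.774 = 0.0505
  (45 − 39.536)²/39.536 = 0.7551
  (20 − 13.310)²/13.310 = 3.3626
  (30 − 31.226)²/31.226 = 0.0481
  (36 − 41.464)²/41.464 = 0.7200
χ² = 3.5269 + 0.0505 + 0.7551 + 3.3626 + 0.0481 + 0.7200 = 8.46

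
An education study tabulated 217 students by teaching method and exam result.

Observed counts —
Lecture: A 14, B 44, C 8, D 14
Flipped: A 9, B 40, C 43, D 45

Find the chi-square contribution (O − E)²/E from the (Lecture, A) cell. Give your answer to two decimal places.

3.59

Row total (Lecture) = 80; column total (A) = 23; N = 217.
Expected count E = 80 × 23 / 217 = 8.479.
Contribution = (O − E)²/E = (14 − 8.479)² / 8.479 = 3.59.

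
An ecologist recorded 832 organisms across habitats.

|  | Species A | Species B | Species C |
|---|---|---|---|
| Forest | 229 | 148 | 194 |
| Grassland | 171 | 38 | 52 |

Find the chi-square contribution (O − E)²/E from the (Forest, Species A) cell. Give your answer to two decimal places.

Row total (Forest) = 571; column total (Species A) = 400; N = 832.
Expected count E = 571 × 400 / 832 = 274.519.
Contribution = (O − E)²/E = (229 − 274.519)² / 274.519 = 7.55.

7.55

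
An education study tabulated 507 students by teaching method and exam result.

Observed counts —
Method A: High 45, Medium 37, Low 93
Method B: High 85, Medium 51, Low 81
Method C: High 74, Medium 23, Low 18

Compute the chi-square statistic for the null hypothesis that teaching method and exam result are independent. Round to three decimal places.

52.125

Row totals: 175, 217, 115. Column totals: 204, 111, 192. Grand total N = 507.
Expected counts (row total × column total / N):
  Method A, High: 175×204/507 = 70.4142
  Method A, Medium: 175×111/507 = 38.3136
  Method A, Low: 175×192/507 = 66.2722
  Method B, High: 217×204/507 = 87.3136
  Method B, Medium: 217×111/507 = 47.5089
  Method B, Low: 217×192/507 = 82.1775
  Method C, High: 115×204/507 = 46.2722
  Method C, Medium: 115×111/507 = 25.1775
  Method C, Low: 115×192/507 = 43.5503
Contributions (O − E)²/E:
  (45 − 70.4142)²/70.4142 = 9.1726
  (37 − 38.3136)²/38.3136 = 0.0450
  (93 − 66.2722)²/66.2722 = 10.7794
  (85 − 87.3136)²/87.3136 = 0.0613
  (51 − 47.5089)²/47.5089 = 0.2565
  (81 − 82.1775)²/82.1775 = 0.0169
  (74 − 46.2722)²/46.2722 = 16.6154
  (23 − 25.1775)²/25.1775 = 0.1883
  (18 − 43.5503)²/43.5503 = 14.9900
χ² = 9.1726 + 0.0450 + 10.7794 + 0.0613 + 0.2565 + 0.0169 + 16.6154 + 0.1883 + 14.9900 = 52.125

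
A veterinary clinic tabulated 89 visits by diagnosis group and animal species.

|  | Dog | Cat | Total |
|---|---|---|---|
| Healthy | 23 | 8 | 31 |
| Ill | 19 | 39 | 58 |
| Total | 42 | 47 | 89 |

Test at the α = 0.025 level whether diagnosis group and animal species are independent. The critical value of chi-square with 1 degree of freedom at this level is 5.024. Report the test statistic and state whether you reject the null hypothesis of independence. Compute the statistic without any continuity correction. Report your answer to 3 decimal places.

13.918; reject H₀

Grand total N = 89.
Expected counts (row total × column total / N):
  Healthy, Dog: 31×42/89 = 14.6292
  Healthy, Cat: 31×47/89 = 16.3708
  Ill, Dog: 58×42/89 = 27.3708
  Ill, Cat: 58×47/89 = 30.6292
Contributions (O − E)²/E:
  (23 − 14.6292)²/14.6292 = 4.7898
  (8 − 16.3708)²/16.3708 = 4.2802
  (19 − 27.3708)²/27.3708 = 2.5600
  (39 − 30.6292)²/30.6292 = 2.2877
χ² = 4.7898 + 4.2802 + 2.5600 + 2.2877 = 13.918
df = (2−1)(2−1) = 1. Since 13.918 > 5.024, reject the null hypothesis of independence at α = 0.025.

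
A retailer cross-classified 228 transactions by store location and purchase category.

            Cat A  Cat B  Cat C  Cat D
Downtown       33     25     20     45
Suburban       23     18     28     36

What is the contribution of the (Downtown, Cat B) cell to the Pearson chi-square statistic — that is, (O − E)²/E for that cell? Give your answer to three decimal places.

Row total (Downtown) = 123; column total (Cat B) = 43; N = 228.
Expected count E = 123 × 43 / 228 = 23.1974.
Contribution = (O − E)²/E = (25 − 23.1974)² / 23.1974 = 0.140.

0.140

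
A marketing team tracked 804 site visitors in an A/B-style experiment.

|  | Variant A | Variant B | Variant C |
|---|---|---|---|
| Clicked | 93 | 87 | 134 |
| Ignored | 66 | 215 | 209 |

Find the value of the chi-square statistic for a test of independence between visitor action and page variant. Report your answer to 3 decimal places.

Row totals: 314, 490. Column totals: 159, 302, 343. Grand total N = 804.
Expected counts (row total × column total / N):
  Clicked, Variant A: 314×159/804 = 62.0970
  Clicked, Variant B: 314×302/804 = 117.9453
  Clicked, Variant C: 314×343/804 = 133.9577
  Ignored, Variant A: 490×159/804 = 96.9030
  Ignored, Variant B: 490×302/804 = 184.0547
  Ignored, Variant C: 490×343/804 = 209.0423
Contributions (O − E)²/E:
  (93 − 62.0970)²/62.0970 = 15.3791
  (87 − 117.9453)²/117.9453 = 8.1191
  (134 − 133.9577)²/133.9577 = 0.0000
  (66 − 96.9030)²/96.9030 = 9.8552
  (215 − 184.0547)²/184.0547 = 5.2029
  (209 − 209.0423)²/209.0423 = 0.0000
χ² = 15.3791 + 8.1191 + 0.0000 + 9.8552 + 5.2029 + 0.0000 = 38.556

38.556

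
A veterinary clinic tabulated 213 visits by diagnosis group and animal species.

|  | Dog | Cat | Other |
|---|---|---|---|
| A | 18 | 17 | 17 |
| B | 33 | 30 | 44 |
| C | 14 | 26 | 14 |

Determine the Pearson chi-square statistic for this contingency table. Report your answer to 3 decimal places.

Row totals: 52, 107, 54. Column totals: 65, 73, 75. Grand total N = 213.
Expected counts (row total × column total / N):
  A, Dog: 52×65/213 = 15.8685
  A, Cat: 52×73/213 = 17.8216
  A, Other: 52×75/213 = 18.3099
  B, Dog: 107×65/213 = 32.6526
  B, Cat: 107×73/213 = 36.6714
  B, Other: 107×75/213 = 37.6761
  C, Dog: 54×65/213 = 16.4789
  C, Cat: 54×73/213 = 18.5070
  C, Other: 54×75/213 = 19.0141
Contributions (O − E)²/E:
  (18 − 15.8685)²/15.8685 = 0.2863
  (17 − 17.8216)²/17.8216 = 0.0379
  (17 − 18.3099)²/18.3099 = 0.0937
  (33 − 32.6526)²/32.6526 = 0.0037
  (30 − 36.6714)²/36.6714 = 1.2137
  (44 − 37.6761)²/37.6761 = 1.0615
  (14 − 16.4789)²/16.4789 = 0.3729
  (26 − 18.5070)²/18.5070 = 3.0337
  (14 − 19.0141)²/19.0141 = 1.3222
χ² = 0.2863 + 0.0379 + 0.0937 + 0.0037 + 1.2137 + 1.0615 + 0.3729 + 3.0337 + 1.3222 = 7.426

7.426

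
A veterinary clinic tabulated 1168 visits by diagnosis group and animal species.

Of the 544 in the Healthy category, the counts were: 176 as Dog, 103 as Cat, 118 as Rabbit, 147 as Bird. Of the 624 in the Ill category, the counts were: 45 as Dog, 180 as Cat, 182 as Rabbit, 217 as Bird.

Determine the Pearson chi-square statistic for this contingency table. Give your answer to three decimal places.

120.804

Row totals: 544, 624. Column totals: 221, 283, 300, 364. Grand total N = 1168.
Expected counts (row total × column total / N):
  Healthy, Dog: 544×221/1168 = 102.93151
  Healthy, Cat: 544×283/1168 = 131.80822
  Healthy, Rabbit: 544×300/1168 = 139.72603
  Healthy, Bird: 544×364/1168 = 169.53425
  Ill, Dog: 624×221/1168 = 118.06849
  Ill, Cat: 624×283/1168 = 151.19178
  Ill, Rabbit: 624×300/1168 = 160.27397
  Ill, Bird: 624×364/1168 = 194.46575
Contributions (O − E)²/E:
  (176 − 102.93151)²/102.93151 = 51.8695
  (103 − 131.80822)²/131.80822 = 6.2964
  (118 − 139.72603)²/139.72603 = 3.3782
  (147 − 169.53425)²/169.53425 = 2.9952
  (45 − 118.06849)²/118.06849 = 45.2196
  (180 − 151.19178)²/151.19178 = 5.4891
  (182 − 160.27397)²/160.27397 = 2.9451
  (217 − 194.46575)²/194.46575 = 2.6112
χ² = 51.8695 + 6.2964 + 3.3782 + 2.9952 + 45.2196 + 5.4891 + 2.9451 + 2.6112 = 120.804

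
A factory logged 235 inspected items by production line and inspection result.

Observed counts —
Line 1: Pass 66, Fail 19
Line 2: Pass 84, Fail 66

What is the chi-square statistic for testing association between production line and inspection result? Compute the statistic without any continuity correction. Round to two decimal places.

Row totals: 85, 150. Column totals: 150, 85. Grand total N = 235.
Expected counts (row total × column total / N):
  Line 1, Pass: 85×150/235 = 54.255
  Line 1, Fail: 85×85/235 = 30.745
  Line 2, Pass: 150×150/235 = 95.745
  Line 2, Fail: 150×85/235 = 54.255
Contributions (O − E)²/E:
  (66 − 54.255)²/54.255 = 2.5425
  (19 − 30.745)²/30.745 = 4.4867
  (84 − 95.745)²/95.745 = 1.4408
  (66 − 54.255)²/54.255 = 2.5425
χ² = 2.5425 + 4.4867 + 1.4408 + 2.5425 = 11.01

11.01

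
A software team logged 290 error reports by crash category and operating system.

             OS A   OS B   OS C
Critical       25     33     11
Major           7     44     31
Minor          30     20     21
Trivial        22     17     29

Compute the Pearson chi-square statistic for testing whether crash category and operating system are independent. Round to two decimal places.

Row totals: 69, 82, 71, 68. Column totals: 84, 114, 92. Grand total N = 290.
Expected counts (row total × column total / N):
  Critical, OS A: 69×84/290 = 19.986
  Critical, OS B: 69×114/290 = 27.124
  Critical, OS C: 69×92/290 = 21.890
  Major, OS A: 82×84/290 = 23.752
  Major, OS B: 82×114/290 = 32.234
  Major, OS C: 82×92/290 = 26.014
  Minor, OS A: 71×84/290 = 20.566
  Minor, OS B: 71×114/290 = 27.910
  Minor, OS C: 71×92/290 = 22.524
  Trivial, OS A: 68×84/290 = 19.697
  Trivial, OS B: 68×114/290 = 26.731
  Trivial, OS C: 68×92/290 = 21.572
Contributions (O − E)²/E:
  (25 − 19.986)²/19.986 = 1.2579
  (33 − 27.124)²/27.124 = 1.2729
  (11 − 21.890)²/21.890 = 5.4176
  (7 − 23.752)²/23.752 = 11.8150
  (44 − 32.234)²/32.234 = 4.2948
  (31 − 26.014)²/26.014 = 0.9556
  (30 − 20.566)²/20.566 = 4.3275
  (20 − 27.910)²/27.910 = 2.2418
  (21 − 22.524)²/22.524 = 0.1031
  (22 − 19.697)²/19.697 = 0.2693
  (17 − 26.731)²/26.731 = 3.5424
  (29 − 21.572)²/21.572 = 2.5577
χ² = 1.2579 + 1.2729 + 5.4176 + 11.8150 + 4.2948 + 0.9556 + 4.3275 + 2.2418 + 0.1031 + 0.2693 + 3.5424 + 2.5577 = 38.06

38.06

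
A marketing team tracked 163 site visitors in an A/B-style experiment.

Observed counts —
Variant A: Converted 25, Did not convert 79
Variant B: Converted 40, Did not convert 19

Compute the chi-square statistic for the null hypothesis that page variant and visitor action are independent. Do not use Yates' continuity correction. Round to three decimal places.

30.064

Row totals: 104, 59. Column totals: 65, 98. Grand total N = 163.
Expected counts (row total × column total / N):
  Variant A, Converted: 104×65/163 = 41.4724
  Variant A, Did not convert: 104×98/163 = 62.5276
  Variant B, Converted: 59×65/163 = 23.5276
  Variant B, Did not convert: 59×98/163 = 35.4724
Contributions (O − E)²/E:
  (25 − 41.4724)²/41.4724 = 6.5427
  (79 − 62.5276)²/62.5276 = 4.3395
  (40 − 23.5276)²/23.5276 = 11.5328
  (19 − 35.4724)²/35.4724 = 7.6493
χ² = 6.5427 + 4.3395 + 11.5328 + 7.6493 = 30.064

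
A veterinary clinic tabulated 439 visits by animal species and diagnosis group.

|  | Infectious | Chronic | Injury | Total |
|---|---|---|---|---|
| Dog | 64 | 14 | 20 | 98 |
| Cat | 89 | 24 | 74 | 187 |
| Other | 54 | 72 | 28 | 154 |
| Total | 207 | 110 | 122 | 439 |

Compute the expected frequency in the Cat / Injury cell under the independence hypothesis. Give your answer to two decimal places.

Row total (Cat) = 187; column total (Injury) = 122; grand total N = 439.
Expected count = (row total × column total) / N = 187 × 122 / 439 = 51.97.

51.97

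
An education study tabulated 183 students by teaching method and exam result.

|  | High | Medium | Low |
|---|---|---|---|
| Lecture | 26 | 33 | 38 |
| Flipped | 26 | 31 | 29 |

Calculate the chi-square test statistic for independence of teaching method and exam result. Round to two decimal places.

0.61

Row totals: 97, 86. Column totals: 52, 64, 67. Grand total N = 183.
Expected counts (row total × column total / N):
  Lecture, High: 97×52/183 = 27.563
  Lecture, Medium: 97×64/183 = 33.923
  Lecture, Low: 97×67/183 = 35.514
  Flipped, High: 86×52/183 = 24.437
  Flipped, Medium: 86×64/183 = 30.077
  Flipped, Low: 86×67/183 = 31.486
Contributions (O − E)²/E:
  (26 − 27.563)²/27.563 = 0.0886
  (33 − 33.923)²/33.923 = 0.0251
  (38 − 35.514)²/35.514 = 0.1740
  (26 − 24.437)²/24.437 = 0.1000
  (31 − 30.077)²/30.077 = 0.0283
  (29 − 31.486)²/31.486 = 0.1963
χ² = 0.0886 + 0.0251 + 0.1740 + 0.1000 + 0.0283 + 0.1963 = 0.61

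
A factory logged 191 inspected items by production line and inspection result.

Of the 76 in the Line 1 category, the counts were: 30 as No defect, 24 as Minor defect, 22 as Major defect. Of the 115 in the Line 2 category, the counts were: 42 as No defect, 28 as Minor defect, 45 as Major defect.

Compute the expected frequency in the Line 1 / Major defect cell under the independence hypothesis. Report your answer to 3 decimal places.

26.660

Row total (Line 1) = 76; column total (Major defect) = 67; grand total N = 191.
Expected count = (row total × column total) / N = 76 × 67 / 191 = 26.660.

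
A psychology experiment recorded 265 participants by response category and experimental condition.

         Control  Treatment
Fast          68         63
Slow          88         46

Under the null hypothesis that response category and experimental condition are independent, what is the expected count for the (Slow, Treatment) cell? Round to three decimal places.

Row total (Slow) = 134; column total (Treatment) = 109; grand total N = 265.
Expected count = (row total × column total) / N = 134 × 109 / 265 = 55.117.

55.117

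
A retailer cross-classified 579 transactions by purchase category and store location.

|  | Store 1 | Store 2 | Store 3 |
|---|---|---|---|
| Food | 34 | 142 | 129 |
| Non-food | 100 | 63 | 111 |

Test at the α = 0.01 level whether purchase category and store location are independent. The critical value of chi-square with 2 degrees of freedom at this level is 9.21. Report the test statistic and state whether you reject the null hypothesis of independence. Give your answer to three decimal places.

62.822; reject H₀

Row totals: 305, 274. Column totals: 134, 205, 240. Grand total N = 579.
Expected counts (row total × column total / N):
  Food, Store 1: 305×134/579 = 70.5872
  Food, Store 2: 305×205/579 = 107.9879
  Food, Store 3: 305×240/579 = 126.4249
  Non-food, Store 1: 274×134/579 = 63.4128
  Non-food, Store 2: 274×205/579 = 97.0121
  Non-food, Store 3: 274×240/579 = 113.5751
Contributions (O − E)²/E:
  (34 − 70.5872)²/70.5872 = 18.9641
  (142 − 107.9879)²/107.9879 = 10.7125
  (129 − 126.4249)²/126.4249 = 0.0525
  (100 − 63.4128)²/63.4128 = 21.1097
  (63 − 97.0121)²/97.0121 = 11.9245
  (111 − 113.5751)²/113.5751 = 0.0584
χ² = 18.9641 + 10.7125 + 0.0525 + 21.1097 + 11.9245 + 0.0584 = 62.822
df = (2−1)(3−1) = 2. Since 62.822 > 9.21, reject the null hypothesis of independence at α = 0.01.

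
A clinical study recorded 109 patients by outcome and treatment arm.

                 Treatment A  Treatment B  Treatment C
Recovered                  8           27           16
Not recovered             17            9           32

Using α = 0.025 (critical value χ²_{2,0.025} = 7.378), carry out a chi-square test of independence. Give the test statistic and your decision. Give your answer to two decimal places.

Row totals: 51, 58. Column totals: 25, 36, 48. Grand total N = 109.
Expected counts (row total × column total / N):
  Recovered, Treatment A: 51×25/109 = 11.697
  Recovered, Treatment B: 51×36/109 = 16.844
  Recovered, Treatment C: 51×48/109 = 22.459
  Not recovered, Treatment A: 58×25/109 = 13.303
  Not recovered, Treatment B: 58×36/109 = 19.156
  Not recovered, Treatment C: 58×48/109 = 25.541
Contributions (O − E)²/E:
  (8 − 11.697)²/11.697 = 1.1685
  (27 − 16.844)²/16.844 = 6.1235
  (16 − 22.459)²/22.459 = 1.8575
  (17 − 13.303)²/13.303 = 1.0274
  (9 − 19.156)²/19.156 = 5.3844
  (32 − 25.541)²/25.541 = 1.6334
χ² = 1.1685 + 6.1235 + 1.8575 + 1.0274 + 5.3844 + 1.6334 = 17.19
df = (2−1)(3−1) = 2. Since 17.19 > 7.378, reject the null hypothesis of independence at α = 0.025.

17.19; reject H₀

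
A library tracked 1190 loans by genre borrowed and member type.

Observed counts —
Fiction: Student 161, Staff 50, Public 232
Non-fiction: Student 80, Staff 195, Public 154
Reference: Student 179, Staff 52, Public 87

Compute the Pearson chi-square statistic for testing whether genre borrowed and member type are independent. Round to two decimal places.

220.00

Row totals: 443, 429, 318. Column totals: 420, 297, 473. Grand total N = 1190.
Expected counts (row total × column total / N):
  Fiction, Student: 443×420/1190 = 156.353
  Fiction, Staff: 443×297/1190 = 110.564
  Fiction, Public: 443×473/1190 = 176.083
  Non-fiction, Student: 429×420/1190 = 151.412
  Non-fiction, Staff: 429×297/1190 = 107.070
  Non-fiction, Public: 429×473/1190 = 170.518
  Reference, Student: 318×420/1190 = 112.235
  Reference, Staff: 318×297/1190 = 79.366
  Reference, Public: 318×473/1190 = 126.398
Contributions (O − E)²/E:
  (161 − 156.353)²/156.353 = 0.1381
  (50 − 110.564)²/110.564 = 33.1753
  (232 − 176.083)²/176.083 = 17.7570
  (80 − 151.412)²/151.412 = 33.6808
  (195 − 107.070)²/107.070 = 72.2115
  (154 − 170.518)²/170.518 = 1.6001
  (179 − 112.235)²/112.235 = 39.7164
  (52 − 79.366)²/79.366 = 9.4360
  (87 − 126.398)²/126.398 = 12.2803
χ² = 0.1381 + 33.1753 + 17.7570 + 33.6808 + 72.2115 + 1.6001 + 39.7164 + 9.4360 + 12.2803 = 220.00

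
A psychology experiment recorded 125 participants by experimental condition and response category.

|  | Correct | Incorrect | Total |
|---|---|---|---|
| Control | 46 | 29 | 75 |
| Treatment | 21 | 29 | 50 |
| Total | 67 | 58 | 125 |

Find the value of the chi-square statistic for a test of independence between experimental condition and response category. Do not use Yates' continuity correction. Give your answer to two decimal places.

Grand total N = 125.
Expected counts (row total × column total / N):
  Control, Correct: 75×67/125 = 40.200
  Control, Incorrect: 75×58/125 = 34.800
  Treatment, Correct: 50×67/125 = 26.800
  Treatment, Incorrect: 50×58/125 = 23.200
Contributions (O − E)²/E:
  (46 − 40.200)²/40.200 = 0.8368
  (29 − 34.800)²/34.800 = 0.9667
  (21 − 26.800)²/26.800 = 1.2552
  (29 − 23.200)²/23.200 = 1.4500
χ² = 0.8368 + 0.9667 + 1.2552 + 1.4500 = 4.51

4.51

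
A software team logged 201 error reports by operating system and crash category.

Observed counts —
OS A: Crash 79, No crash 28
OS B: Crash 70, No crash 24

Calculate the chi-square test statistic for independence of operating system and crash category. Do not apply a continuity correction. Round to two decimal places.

Row totals: 107, 94. Column totals: 149, 52. Grand total N = 201.
Expected counts (row total × column total / N):
  OS A, Crash: 107×149/201 = 79.318
  OS A, No crash: 107×52/201 = 27.682
  OS B, Crash: 94×149/201 = 69.682
  OS B, No crash: 94×52/201 = 24.318
Contributions (O − E)²/E:
  (79 − 79.318)²/79.318 = 0.0013
  (28 − 27.682)²/27.682 = 0.0037
  (70 − 69.682)²/69.682 = 0.0015
  (24 − 24.318)²/24.318 = 0.0042
χ² = 0.0013 + 0.0037 + 0.0015 + 0.0042 = 0.01

0.01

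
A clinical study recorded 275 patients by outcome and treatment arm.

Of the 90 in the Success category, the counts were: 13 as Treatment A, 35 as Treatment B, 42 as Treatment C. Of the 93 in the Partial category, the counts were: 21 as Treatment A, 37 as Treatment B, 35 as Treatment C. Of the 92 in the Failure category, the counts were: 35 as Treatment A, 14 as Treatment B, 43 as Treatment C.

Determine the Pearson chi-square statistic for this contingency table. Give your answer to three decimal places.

23.018

Row totals: 90, 93, 92. Column totals: 69, 86, 120. Grand total N = 275.
Expected counts (row total × column total / N):
  Success, Treatment A: 90×69/275 = 22.5818
  Success, Treatment B: 90×86/275 = 28.1455
  Success, Treatment C: 90×120/275 = 39.2727
  Partial, Treatment A: 93×69/275 = 23.3345
  Partial, Treatment B: 93×86/275 = 29.0836
  Partial, Treatment C: 93×120/275 = 40.5818
  Failure, Treatment A: 92×69/275 = 23.0836
  Failure, Treatment B: 92×86/275 = 28.7709
  Failure, Treatment C: 92×120/275 = 40.1455
Contributions (O − E)²/E:
  (13 − 22.5818)²/22.5818 = 4.0657
  (35 − 28.1455)²/28.1455 = 1.6693
  (42 − 39.2727)²/39.2727 = 0.1894
  (21 − 23.3345)²/23.3345 = 0.2336
  (37 − 29.0836)²/29.0836 = 2.1548
  (35 − 40.5818)²/40.5818 = 0.7677
  (35 − 23.0836)²/23.0836 = 6.1516
  (14 − 28.7709)²/28.7709 = 7.5833
  (43 − 40.1455)²/40.1455 = 0.2030
χ² = 4.0657 + 1.6693 + 0.1894 + 0.2336 + 2.1548 + 0.7677 + 6.1516 + 7.5833 + 0.2030 = 23.018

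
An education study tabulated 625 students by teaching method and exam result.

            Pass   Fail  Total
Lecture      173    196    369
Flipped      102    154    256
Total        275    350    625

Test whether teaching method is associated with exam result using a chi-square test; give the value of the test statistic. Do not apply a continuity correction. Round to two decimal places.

3.04

Grand total N = 625.
Expected counts (row total × column total / N):
  Lecture, Pass: 369×275/625 = 162.360
  Lecture, Fail: 369×350/625 = 206.640
  Flipped, Pass: 256×275/625 = 112.640
  Flipped, Fail: 256×350/625 = 143.360
Contributions (O − E)²/E:
  (173 − 162.360)²/162.360 = 0.6973
  (196 − 206.640)²/206.640 = 0.5479
  (102 − 112.640)²/112.640 = 1.0051
  (154 − 143.360)²/143.360 = 0.7897
χ² = 0.6973 + 0.5479 + 1.0051 + 0.7897 = 3.04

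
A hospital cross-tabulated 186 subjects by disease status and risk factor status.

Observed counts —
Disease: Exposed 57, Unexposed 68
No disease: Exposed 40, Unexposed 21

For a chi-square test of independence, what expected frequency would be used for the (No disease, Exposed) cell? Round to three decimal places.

31.812

Row total (No disease) = 61; column total (Exposed) = 97; grand total N = 186.
Expected count = (row total × column total) / N = 61 × 97 / 186 = 31.812.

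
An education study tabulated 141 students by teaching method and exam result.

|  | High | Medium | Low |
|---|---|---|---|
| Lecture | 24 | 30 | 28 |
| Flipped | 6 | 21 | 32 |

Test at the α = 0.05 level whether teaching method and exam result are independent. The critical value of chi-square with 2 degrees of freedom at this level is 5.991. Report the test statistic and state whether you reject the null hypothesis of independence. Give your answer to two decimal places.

Row totals: 82, 59. Column totals: 30, 51, 60. Grand total N = 141.
Expected counts (row total × column total / N):
  Lecture, High: 82×30/141 = 17.447
  Lecture, Medium: 82×51/141 = 29.660
  Lecture, Low: 82×60/141 = 34.894
  Flipped, High: 59×30/141 = 12.553
  Flipped, Medium: 59×51/141 = 21.340
  Flipped, Low: 59×60/141 = 25.106
Contributions (O − E)²/E:
  (24 − 17.447)²/17.447 = 2.4613
  (30 − 29.660)²/29.660 = 0.0039
  (28 − 34.894)²/34.894 = 1.3620
  (6 − 12.553)²/12.553 = 3.4208
  (21 − 21.340)²/21.340 = 0.0054
  (32 − 25.106)²/25.106 = 1.8931
χ² = 2.4613 + 0.0039 + 1.3620 + 3.4208 + 0.0054 + 1.8931 = 9.15
df = (2−1)(3−1) = 2. Since 9.15 > 5.991, reject the null hypothesis of independence at α = 0.05.

9.15; reject H₀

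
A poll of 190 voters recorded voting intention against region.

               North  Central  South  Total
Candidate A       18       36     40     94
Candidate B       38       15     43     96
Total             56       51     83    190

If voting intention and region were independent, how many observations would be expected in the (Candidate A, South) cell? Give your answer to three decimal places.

41.063

Row total (Candidate A) = 94; column total (South) = 83; grand total N = 190.
Expected count = (row total × column total) / N = 94 × 83 / 190 = 41.063.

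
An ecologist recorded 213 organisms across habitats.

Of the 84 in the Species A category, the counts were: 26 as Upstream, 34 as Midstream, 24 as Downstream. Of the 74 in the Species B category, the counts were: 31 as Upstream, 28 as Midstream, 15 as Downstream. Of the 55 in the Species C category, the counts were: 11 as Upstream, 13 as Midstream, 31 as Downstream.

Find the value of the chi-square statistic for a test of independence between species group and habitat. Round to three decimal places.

Row totals: 84, 74, 55. Column totals: 68, 75, 70. Grand total N = 213.
Expected counts (row total × column total / N):
  Species A, Upstream: 84×68/213 = 26.8169
  Species A, Midstream: 84×75/213 = 29.5775
  Species A, Downstream: 84×70/213 = 27.6056
  Species B, Upstream: 74×68/213 = 23.6244
  Species B, Midstream: 74×75/213 = 26.0563
  Species B, Downstream: 74×70/213 = 24.3192
  Species C, Upstream: 55×68/213 = 17.5587
  Species C, Midstream: 55×75/213 = 19.3662
  Species C, Downstream: 55×70/213 = 18.0751
Contributions (O − E)²/E:
  (26 − 26.8169)²/26.8169 = 0.0249
  (34 − 29.5775)²/29.5775 = 0.6613
  (24 − 27.6056)²/27.6056 = 0.4709
  (31 − 23.6244)²/23.6244 = 2.3027
  (28 − 26.0563)²/26.0563 = 0.1450
  (15 − 24.3192)²/24.3192 = 3.5711
  (11 − 17.5587)²/17.5587 = 2.4499
  (13 − 19.3662)²/19.3662 = 2.0927
  (31 − 18.0751)²/18.0751 = 9.2422
χ² = 0.0249 + 0.6613 + 0.4709 + 2.3027 + 0.1450 + 3.5711 + 2.4499 + 2.0927 + 9.2422 = 20.961

20.961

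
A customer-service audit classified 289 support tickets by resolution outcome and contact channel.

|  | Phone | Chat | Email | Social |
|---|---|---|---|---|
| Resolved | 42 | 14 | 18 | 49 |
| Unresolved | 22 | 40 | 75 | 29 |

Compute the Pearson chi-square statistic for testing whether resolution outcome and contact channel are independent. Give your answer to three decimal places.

53.621

Row totals: 123, 166. Column totals: 64, 54, 93, 78. Grand total N = 289.
Expected counts (row total × column total / N):
  Resolved, Phone: 123×64/289 = 27.2388
  Resolved, Chat: 123×54/289 = 22.9827
  Resolved, Email: 123×93/289 = 39.5813
  Resolved, Social: 123×78/289 = 33.1972
  Unresolved, Phone: 166×64/289 = 36.7612
  Unresolved, Chat: 166×54/289 = 31.0173
  Unresolved, Email: 166×93/289 = 53.4187
  Unresolved, Social: 166×78/289 = 44.8028
Contributions (O − E)²/E:
  (42 − 27.2388)²/27.2388 = 7.9994
  (14 − 22.9827)²/22.9827 = 3.5109
  (18 − 39.5813)²/39.5813 = 11.7670
  (49 − 33.1972)²/33.1972 = 7.5226
  (22 − 36.7612)²/36.7612 = 5.9273
  (40 − 31.0173)²/31.0173 = 2.6014
  (75 − 53.4187)²/53.4187 = 8.7189
  (29 − 44.8028)²/44.8028 = 5.5739
χ² = 7.9994 + 3.5109 + 11.7670 + 7.5226 + 5.9273 + 2.6014 + 8.7189 + 5.5739 = 53.621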